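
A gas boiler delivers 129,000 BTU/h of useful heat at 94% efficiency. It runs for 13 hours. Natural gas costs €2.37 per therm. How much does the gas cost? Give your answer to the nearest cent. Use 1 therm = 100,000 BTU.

€42.28

Heat delivered = 129,000 BTU/h × 13 h = 1,677,000 BTU
Gas input = 1,677,000 / 0.94 = 1,784,043 BTU
= 1,784,043 / 100,000 = 17.84 therm
Cost = 17.84 × €2.37/therm = €42.28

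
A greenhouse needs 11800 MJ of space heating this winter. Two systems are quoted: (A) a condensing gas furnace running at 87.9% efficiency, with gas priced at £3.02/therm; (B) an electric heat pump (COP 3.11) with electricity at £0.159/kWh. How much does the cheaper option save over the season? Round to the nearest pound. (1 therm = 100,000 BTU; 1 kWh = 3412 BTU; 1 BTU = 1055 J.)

Heat load = 11800 MJ = 11,800,000,000 J / 1055 = 11,184,834 BTU
Gas: input = 11,184,834 / 0.879 = 12,724,498 BTU = 127.2 therm → 127.2 × £3.02 = £384.28
Heat pump: 11,184,834 BTU / 3412 = 3,278 kWh heat; / 3.11 = 1,054 kWh in → × £0.159 = £167.59
Difference = |£384.28 − £167.59| = £216.69 ≈ £217

£217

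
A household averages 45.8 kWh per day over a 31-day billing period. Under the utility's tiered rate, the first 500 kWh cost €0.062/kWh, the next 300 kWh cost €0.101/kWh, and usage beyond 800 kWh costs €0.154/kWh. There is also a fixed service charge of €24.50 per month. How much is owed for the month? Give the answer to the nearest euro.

Usage = 45.8 kWh/day × 31 days = 1419.8 kWh
First 500 kWh × €0.062 = €31.00
Next 300 kWh × €0.101 = €30.30
Remaining 619.8 kWh × €0.154 = €95.45
Energy charge = €156.75; + service €24.50 = €181.25 ≈ €181

€181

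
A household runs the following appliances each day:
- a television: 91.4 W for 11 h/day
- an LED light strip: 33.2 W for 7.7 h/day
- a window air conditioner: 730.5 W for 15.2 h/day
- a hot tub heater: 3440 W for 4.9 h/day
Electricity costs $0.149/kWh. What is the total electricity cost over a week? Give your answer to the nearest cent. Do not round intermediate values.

television: 91.4 W × 11 h × 7 d = 7,038 Wh = 7.038 kWh
LED light strip: 33.2 W × 7.7 h × 7 d = 1,789 Wh = 1.789 kWh
window air conditioner: 730.5 W × 15.2 h × 7 d = 77,725 Wh = 77.73 kWh
hot tub heater: 3440 W × 4.9 h × 7 d = 117,992 Wh = 118 kWh
Total energy = 7.038 + 1.789 + 77.73 + 118 = 204.5 kWh
Cost = 204.5 kWh × $0.149 = $30.48

$30.48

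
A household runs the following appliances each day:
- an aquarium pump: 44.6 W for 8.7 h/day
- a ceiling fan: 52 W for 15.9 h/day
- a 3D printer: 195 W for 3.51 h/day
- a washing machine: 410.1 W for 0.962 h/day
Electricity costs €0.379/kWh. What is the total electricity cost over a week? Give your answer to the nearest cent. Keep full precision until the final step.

aquarium pump: 44.6 W × 8.7 h × 7 d = 2,716 Wh = 2.716 kWh
ceiling fan: 52 W × 15.9 h × 7 d = 5,788 Wh = 5.788 kWh
3D printer: 195 W × 3.51 h × 7 d = 4,791 Wh = 4.791 kWh
washing machine: 410.1 W × 0.962 h × 7 d = 2,762 Wh = 2.762 kWh
Total energy = 2.716 + 5.788 + 4.791 + 2.762 = 16.06 kWh
Cost = 16.06 kWh × €0.379 = €6.09

€6.09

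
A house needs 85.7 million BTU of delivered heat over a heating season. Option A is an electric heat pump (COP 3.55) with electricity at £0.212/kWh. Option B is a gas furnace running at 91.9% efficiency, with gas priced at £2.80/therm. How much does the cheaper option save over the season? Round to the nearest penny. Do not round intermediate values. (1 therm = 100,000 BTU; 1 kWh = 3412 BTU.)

Heat load = 85.7 × 10⁶ BTU = 85,700,000 BTU
Gas: input = 85,700,000 / 0.919 = 93,253,536 BTU = 932.5 therm → 932.5 × £2.80 = £2,611.10
Heat pump: 85,700,000 BTU / 3412 = 25,120 kWh heat; / 3.55 = 7,075 kWh in → × £0.212 = £1,499.96
Difference = |£2,611.10 − £1,499.96| = £1,111.14

£1111.14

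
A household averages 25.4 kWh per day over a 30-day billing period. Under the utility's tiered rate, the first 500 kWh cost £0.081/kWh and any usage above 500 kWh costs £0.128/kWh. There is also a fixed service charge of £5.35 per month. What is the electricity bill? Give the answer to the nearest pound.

Usage = 25.4 kWh/day × 30 days = 762 kWh
First 500 kWh × £0.081 = £40.50
Remaining 262 kWh × £0.128 = £33.54
Energy charge = £74.04; + service £5.35 = £79.39 ≈ £79

£79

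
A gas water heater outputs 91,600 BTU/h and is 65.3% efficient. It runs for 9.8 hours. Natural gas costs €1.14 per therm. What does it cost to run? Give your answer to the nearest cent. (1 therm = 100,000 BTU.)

€15.67

Heat delivered = 91,600 BTU/h × 9.8 h = 897,680 BTU
Gas input = 897,680 / 0.653 = 1,374,701 BTU
= 1,374,701 / 100,000 = 13.75 therm
Cost = 13.75 × €1.14/therm = €15.67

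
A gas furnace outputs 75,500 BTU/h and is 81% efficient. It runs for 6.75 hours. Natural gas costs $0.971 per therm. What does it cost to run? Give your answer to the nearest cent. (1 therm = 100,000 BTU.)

$6.11

Heat delivered = 75,500 BTU/h × 6.75 h = 509,625 BTU
Gas input = 509,625 / 0.81 = 629,167 BTU
= 629,167 / 100,000 = 6.292 therm
Cost = 6.292 × $0.971/therm = $6.11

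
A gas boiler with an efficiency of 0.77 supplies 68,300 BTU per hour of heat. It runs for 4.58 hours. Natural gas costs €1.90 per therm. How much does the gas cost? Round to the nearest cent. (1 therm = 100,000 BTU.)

€7.72

Heat delivered = 68,300 BTU/h × 4.58 h = 312,814 BTU
Gas input = 312,814 / 0.77 = 406,252 BTU
= 406,252 / 100,000 = 4.063 therm
Cost = 4.063 × €1.90/therm = €7.72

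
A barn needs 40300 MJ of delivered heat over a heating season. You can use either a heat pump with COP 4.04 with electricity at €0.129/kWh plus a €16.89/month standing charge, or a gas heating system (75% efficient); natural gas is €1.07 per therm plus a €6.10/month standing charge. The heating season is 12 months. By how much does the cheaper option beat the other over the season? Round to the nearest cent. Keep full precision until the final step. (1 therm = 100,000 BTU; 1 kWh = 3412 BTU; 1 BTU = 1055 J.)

Heat load = 40300 MJ = 40,300,000,000 J / 1055 = 38,199,052 BTU
Gas: input = 38,199,052 / 0.75 = 50,932,070 BTU = 509.3 therm → 509.3 × €1.07 = €544.97; + 12 × €6.10 standing = €618.17
Heat pump: 38,199,052 BTU / 3412 = 11,200 kWh heat; / 4.04 = 2,771 kWh in → × €0.129 = €357.48; + 12 × €16.89 standing = €560.16
Difference = |€618.17 − €560.16| = €58.01

€58.01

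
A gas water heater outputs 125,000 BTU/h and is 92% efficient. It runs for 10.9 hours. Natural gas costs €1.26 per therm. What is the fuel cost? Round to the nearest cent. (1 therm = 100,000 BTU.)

Heat delivered = 125,000 BTU/h × 10.9 h = 1,362,500 BTU
Gas input = 1,362,500 / 0.92 = 1,480,978 BTU
= 1,480,978 / 100,000 = 14.81 therm
Cost = 14.81 × €1.26/therm = €18.66

€18.66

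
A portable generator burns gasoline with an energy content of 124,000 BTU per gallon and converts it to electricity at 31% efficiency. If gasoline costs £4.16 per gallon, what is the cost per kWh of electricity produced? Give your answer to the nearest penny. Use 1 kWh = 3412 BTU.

£0.37

Electrical output per gallon = 124,000 BTU × 0.31 / 3412 BTU/kWh = 11.27 kWh
Cost per kWh = £4.16 / 11.27 kWh = £0.369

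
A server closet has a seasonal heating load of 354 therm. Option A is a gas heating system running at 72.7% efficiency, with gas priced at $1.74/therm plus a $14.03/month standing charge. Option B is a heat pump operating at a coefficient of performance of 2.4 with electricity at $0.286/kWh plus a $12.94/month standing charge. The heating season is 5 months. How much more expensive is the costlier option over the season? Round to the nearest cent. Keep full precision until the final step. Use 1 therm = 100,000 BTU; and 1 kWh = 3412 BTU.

Heat load = 354 therm × 100,000 = 35,400,000 BTU
Gas: input = 35,400,000 / 0.727 = 48,693,260 BTU = 486.9 therm → 486.9 × $1.74 = $847.26; + 5 × $14.03 standing = $917.41
Heat pump: 35,400,000 BTU / 3412 = 10,380 kWh heat; / 2.4 = 4,323 kWh in → × $0.286 = $1,236.37; + 5 × $12.94 standing = $1,301.07
Difference = |$917.41 − $1,301.07| = $383.66

$383.66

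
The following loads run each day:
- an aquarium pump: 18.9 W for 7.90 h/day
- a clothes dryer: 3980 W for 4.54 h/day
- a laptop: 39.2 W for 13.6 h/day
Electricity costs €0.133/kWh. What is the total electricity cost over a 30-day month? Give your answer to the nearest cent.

€74.82

aquarium pump: 18.9 W × 7.90 h × 30 d = 4,479 Wh = 4.479 kWh
clothes dryer: 3980 W × 4.54 h × 30 d = 542,076 Wh = 542.1 kWh
laptop: 39.2 W × 13.6 h × 30 d = 15,994 Wh = 15.99 kWh
Total energy = 4.479 + 542.1 + 15.99 = 562.5 kWh
Cost = 562.5 kWh × €0.133 = €74.82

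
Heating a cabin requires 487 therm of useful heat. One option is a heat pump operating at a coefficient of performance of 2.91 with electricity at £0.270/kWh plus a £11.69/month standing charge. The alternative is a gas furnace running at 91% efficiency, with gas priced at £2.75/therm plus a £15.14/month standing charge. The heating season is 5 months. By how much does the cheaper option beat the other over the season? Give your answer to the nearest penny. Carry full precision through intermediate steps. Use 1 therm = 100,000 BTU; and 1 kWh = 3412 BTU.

£164.64

Heat load = 487 therm × 100,000 = 48,700,000 BTU
Gas: input = 48,700,000 / 0.91 = 53,516,484 BTU = 535.2 therm → 535.2 × £2.75 = £1,471.70; + 5 × £15.14 standing = £1,547.40
Heat pump: 48,700,000 BTU / 3412 = 14,270 kWh heat; / 2.91 = 4,905 kWh in → × £0.270 = £1,324.31; + 5 × £11.69 standing = £1,382.76
Difference = |£1,547.40 − £1,382.76| = £164.64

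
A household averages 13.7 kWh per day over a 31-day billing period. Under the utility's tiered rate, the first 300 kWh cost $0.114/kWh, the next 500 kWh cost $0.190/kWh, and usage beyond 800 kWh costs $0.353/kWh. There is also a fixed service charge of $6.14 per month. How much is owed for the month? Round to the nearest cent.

Usage = 13.7 kWh/day × 31 days = 424.7 kWh
First 300 kWh × $0.114 = $34.20
Next 124.7 kWh × $0.190 = $23.69
Remaining tier: 0 kWh (not reached)
Energy charge = $57.89; + service $6.14 = $64.03

$64.03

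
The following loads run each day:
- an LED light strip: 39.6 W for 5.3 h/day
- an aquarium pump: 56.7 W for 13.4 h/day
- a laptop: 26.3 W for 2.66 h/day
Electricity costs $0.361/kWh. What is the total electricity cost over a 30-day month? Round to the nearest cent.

LED light strip: 39.6 W × 5.3 h × 30 d = 6,296 Wh = 6.296 kWh
aquarium pump: 56.7 W × 13.4 h × 30 d = 22,793 Wh = 22.79 kWh
laptop: 26.3 W × 2.66 h × 30 d = 2,099 Wh = 2.099 kWh
Total energy = 6.296 + 22.79 + 2.099 = 31.19 kWh
Cost = 31.19 kWh × $0.361 = $11.26

$11.26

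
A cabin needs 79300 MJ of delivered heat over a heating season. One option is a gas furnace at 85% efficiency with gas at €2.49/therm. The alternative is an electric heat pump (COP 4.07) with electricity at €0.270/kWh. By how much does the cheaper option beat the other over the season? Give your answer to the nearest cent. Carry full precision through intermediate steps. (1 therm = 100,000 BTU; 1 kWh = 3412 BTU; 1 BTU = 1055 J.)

€740.48

Heat load = 79300 MJ = 79,300,000,000 J / 1055 = 75,165,877 BTU
Gas: input = 75,165,877 / 0.85 = 88,430,443 BTU = 884.3 therm → 884.3 × €2.49 = €2,201.92
Heat pump: 75,165,877 BTU / 3412 = 22,030 kWh heat; / 4.07 = 5,413 kWh in → × €0.270 = €1,461.44
Difference = |€2,201.92 − €1,461.44| = €740.48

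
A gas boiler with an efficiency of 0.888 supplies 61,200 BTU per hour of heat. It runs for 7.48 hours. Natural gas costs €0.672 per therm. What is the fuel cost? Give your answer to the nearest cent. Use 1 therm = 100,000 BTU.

€3.46

Heat delivered = 61,200 BTU/h × 7.48 h = 457,776 BTU
Gas input = 457,776 / 0.888 = 515,514 BTU
= 515,514 / 100,000 = 5.155 therm
Cost = 5.155 × €0.672/therm = €3.46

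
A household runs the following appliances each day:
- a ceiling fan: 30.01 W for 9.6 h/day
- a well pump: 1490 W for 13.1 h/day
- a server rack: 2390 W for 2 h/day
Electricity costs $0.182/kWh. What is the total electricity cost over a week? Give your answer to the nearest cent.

ceiling fan: 30.01 W × 9.6 h × 7 d = 2,017 Wh = 2.017 kWh
well pump: 1490 W × 13.1 h × 7 d = 136,633 Wh = 136.6 kWh
server rack: 2390 W × 2 h × 7 d = 33,460 Wh = 33.46 kWh
Total energy = 2.017 + 136.6 + 33.46 = 172.1 kWh
Cost = 172.1 kWh × $0.182 = $31.32

$31.32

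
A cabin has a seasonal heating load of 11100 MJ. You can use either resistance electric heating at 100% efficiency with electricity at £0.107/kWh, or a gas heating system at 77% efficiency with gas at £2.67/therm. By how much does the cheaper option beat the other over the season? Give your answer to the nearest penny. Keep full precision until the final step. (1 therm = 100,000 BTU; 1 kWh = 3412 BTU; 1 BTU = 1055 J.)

£34.88

Heat load = 11100 MJ = 11,100,000,000 J / 1055 = 10,521,327 BTU
Gas: input = 10,521,327 / 0.77 = 13,664,061 BTU = 136.6 therm → 136.6 × £2.67 = £364.83
Electric: 10,521,327 BTU / 3412 = 3,084 kWh → × £0.107 = £329.95
Difference = |£364.83 − £329.95| = £34.88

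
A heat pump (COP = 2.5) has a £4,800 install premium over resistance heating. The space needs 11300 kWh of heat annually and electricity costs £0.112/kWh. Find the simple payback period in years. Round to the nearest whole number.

6 years

Resistance: 11300 kWh × £0.112 = £1,265.60/yr
Heat pump: 11300 / 2.5 = 4520 kWh in → × £0.112 = £506.24/yr
Annual savings = £759.36
Payback = £4,800 / £759.36 = 6.32 years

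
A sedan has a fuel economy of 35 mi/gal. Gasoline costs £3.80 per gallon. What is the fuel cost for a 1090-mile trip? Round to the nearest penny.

£118.34

Fuel = 1090 mi / 35 mpg = 31.14 gal
Cost = 31.14 gal × £3.80/gal = £118.34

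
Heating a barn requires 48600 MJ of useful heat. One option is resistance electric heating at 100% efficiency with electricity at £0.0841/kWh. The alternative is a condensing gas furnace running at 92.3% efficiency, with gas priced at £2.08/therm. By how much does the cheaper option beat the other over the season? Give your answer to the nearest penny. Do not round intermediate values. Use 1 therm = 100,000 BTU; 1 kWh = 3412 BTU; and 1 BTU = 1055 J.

£97.34

Heat load = 48600 MJ = 48,600,000,000 J / 1055 = 46,066,351 BTU
Gas: input = 46,066,351 / 0.923 = 49,909,372 BTU = 499.1 therm → 499.1 × £2.08 = £1,038.11
Electric: 46,066,351 BTU / 3412 = 13,500 kWh → × £0.0841 = £1,135.46
Difference = |£1,038.11 − £1,135.46| = £97.34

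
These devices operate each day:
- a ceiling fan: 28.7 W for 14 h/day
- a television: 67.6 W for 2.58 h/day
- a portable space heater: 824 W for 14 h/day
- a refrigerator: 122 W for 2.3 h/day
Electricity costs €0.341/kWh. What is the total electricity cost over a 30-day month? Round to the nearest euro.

ceiling fan: 28.7 W × 14 h × 30 d = 12,054 Wh = 12.05 kWh
television: 67.6 W × 2.58 h × 30 d = 5,232 Wh = 5.232 kWh
portable space heater: 824 W × 14 h × 30 d = 346,080 Wh = 346.1 kWh
refrigerator: 122 W × 2.3 h × 30 d = 8,418 Wh = 8.418 kWh
Total energy = 12.05 + 5.232 + 346.1 + 8.418 = 371.8 kWh
Cost = 371.8 kWh × €0.341 = €126.78 ≈ €127

€127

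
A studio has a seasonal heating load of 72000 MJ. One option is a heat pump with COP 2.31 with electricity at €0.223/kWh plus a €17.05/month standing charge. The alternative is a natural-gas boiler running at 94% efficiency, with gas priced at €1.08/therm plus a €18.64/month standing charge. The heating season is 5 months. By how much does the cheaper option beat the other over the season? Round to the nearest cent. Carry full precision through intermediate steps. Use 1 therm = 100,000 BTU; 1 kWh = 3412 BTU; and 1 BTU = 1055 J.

Heat load = 72000 MJ = 72,000,000,000 J / 1055 = 68,246,445 BTU
Gas: input = 68,246,445 / 0.940 = 72,602,602 BTU = 726 therm → 726 × €1.08 = €784.11; + 5 × €18.64 standing = €877.31
Heat pump: 68,246,445 BTU / 3412 = 20,000 kWh heat; / 2.31 = 8,659 kWh in → × €0.223 = €1,930.92; + 5 × €17.05 standing = €2,016.17
Difference = |€877.31 − €2,016.17| = €1,138.86

€1138.86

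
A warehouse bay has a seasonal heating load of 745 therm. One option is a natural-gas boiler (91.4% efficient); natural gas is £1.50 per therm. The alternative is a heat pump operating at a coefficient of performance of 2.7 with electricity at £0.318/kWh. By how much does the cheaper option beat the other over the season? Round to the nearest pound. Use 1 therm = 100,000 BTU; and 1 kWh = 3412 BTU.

Heat load = 745 therm × 100,000 = 74,500,000 BTU
Gas: input = 74,500,000 / 0.914 = 81,509,847 BTU = 815.1 therm → 815.1 × £1.50 = £1,222.65
Heat pump: 74,500,000 BTU / 3412 = 21,830 kWh heat; / 2.7 = 8,087 kWh in → × £0.318 = £2,571.64
Difference = |£1,222.65 − £2,571.64| = £1,348.99 ≈ £1349

£1349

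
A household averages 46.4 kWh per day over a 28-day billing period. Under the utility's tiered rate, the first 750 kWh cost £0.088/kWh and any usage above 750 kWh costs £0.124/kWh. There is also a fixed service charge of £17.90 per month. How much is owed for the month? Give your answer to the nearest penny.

£152.00

Usage = 46.4 kWh/day × 28 days = 1299.2 kWh
First 750 kWh × £0.088 = £66.00
Remaining 549.2 kWh × £0.124 = £68.10
Energy charge = £134.10; + service £17.90 = £152.00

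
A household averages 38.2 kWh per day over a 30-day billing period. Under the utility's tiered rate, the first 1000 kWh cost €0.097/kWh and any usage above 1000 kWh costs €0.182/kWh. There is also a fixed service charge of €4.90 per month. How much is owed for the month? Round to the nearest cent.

Usage = 38.2 kWh/day × 30 days = 1146 kWh
First 1000 kWh × €0.097 = €97.00
Remaining 146 kWh × €0.182 = €26.57
Energy charge = €123.57; + service €4.90 = €128.47

€128.47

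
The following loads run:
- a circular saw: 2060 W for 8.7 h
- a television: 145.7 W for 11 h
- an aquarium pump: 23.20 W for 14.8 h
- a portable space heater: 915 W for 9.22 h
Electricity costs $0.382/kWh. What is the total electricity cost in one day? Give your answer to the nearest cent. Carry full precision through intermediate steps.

circular saw: 2060 W × 8.7 h = 17,922 Wh = 17.92 kWh
television: 145.7 W × 11 h = 1,603 Wh = 1.603 kWh
aquarium pump: 23.20 W × 14.8 h = 343 Wh = 0.3434 kWh
portable space heater: 915 W × 9.22 h = 8,436 Wh = 8.436 kWh
Total energy = 17.92 + 1.603 + 0.3434 + 8.436 = 28.3 kWh
Cost = 28.3 kWh × $0.382 = $10.81

$10.81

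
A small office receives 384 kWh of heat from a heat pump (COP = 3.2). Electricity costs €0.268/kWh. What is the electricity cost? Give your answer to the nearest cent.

€32.16

Electrical input = 384 kWh / 3.2 = 120 kWh
Cost = 120 × €0.268/kWh = €32.16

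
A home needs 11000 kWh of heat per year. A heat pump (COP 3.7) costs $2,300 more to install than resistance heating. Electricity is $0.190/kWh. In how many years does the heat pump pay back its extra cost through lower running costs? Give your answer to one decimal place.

1.5 years

Resistance: 11000 kWh × $0.190 = $2,090.00/yr
Heat pump: 11000 / 3.7 = 2973 kWh in → × $0.190 = $564.86/yr
Annual savings = $1,525.14
Payback = $2,300 / $1,525.14 = 1.51 years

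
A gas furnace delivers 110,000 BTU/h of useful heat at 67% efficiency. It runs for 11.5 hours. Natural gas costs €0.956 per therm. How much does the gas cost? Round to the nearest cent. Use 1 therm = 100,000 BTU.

Heat delivered = 110,000 BTU/h × 11.5 h = 1,265,000 BTU
Gas input = 1,265,000 / 0.67 = 1,888,060 BTU
= 1,888,060 / 100,000 = 18.88 therm
Cost = 18.88 × €0.956/therm = €18.05

€18.05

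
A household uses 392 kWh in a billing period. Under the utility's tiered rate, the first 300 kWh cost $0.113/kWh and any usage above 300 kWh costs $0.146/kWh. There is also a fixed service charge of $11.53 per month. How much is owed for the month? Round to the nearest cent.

$58.86

First 300 kWh × $0.113 = $33.90
Remaining 92 kWh × $0.146 = $13.43
Energy charge = $47.33; + service $11.53 = $58.86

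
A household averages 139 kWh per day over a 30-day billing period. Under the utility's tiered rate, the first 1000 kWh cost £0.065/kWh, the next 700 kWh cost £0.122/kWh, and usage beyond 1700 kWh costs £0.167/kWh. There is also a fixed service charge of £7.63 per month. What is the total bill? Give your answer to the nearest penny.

£570.52

Usage = 139 kWh/day × 30 days = 4170 kWh
First 1000 kWh × £0.065 = £65.00
Next 700 kWh × £0.122 = £85.40
Remaining 2470 kWh × £0.167 = £412.49
Energy charge = £562.89; + service £7.63 = £570.52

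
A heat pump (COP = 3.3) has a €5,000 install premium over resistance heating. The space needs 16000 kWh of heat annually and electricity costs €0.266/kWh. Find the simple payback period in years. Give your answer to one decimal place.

1.7 years

Resistance: 16000 kWh × €0.266 = €4,256.00/yr
Heat pump: 16000 / 3.3 = 4848 kWh in → × €0.266 = €1,289.70/yr
Annual savings = €2,966.30
Payback = €5,000 / €2,966.30 = 1.69 years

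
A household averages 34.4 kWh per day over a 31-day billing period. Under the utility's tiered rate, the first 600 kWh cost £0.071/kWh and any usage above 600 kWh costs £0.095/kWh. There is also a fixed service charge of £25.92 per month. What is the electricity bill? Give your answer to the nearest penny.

Usage = 34.4 kWh/day × 31 days = 1066.4 kWh
First 600 kWh × £0.071 = £42.60
Remaining 466.4 kWh × £0.095 = £44.31
Energy charge = £86.91; + service £25.92 = £112.83

£112.83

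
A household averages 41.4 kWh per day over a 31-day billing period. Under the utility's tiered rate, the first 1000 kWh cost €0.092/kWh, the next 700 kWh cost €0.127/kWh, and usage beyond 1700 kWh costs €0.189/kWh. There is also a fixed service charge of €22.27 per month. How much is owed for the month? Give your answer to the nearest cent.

Usage = 41.4 kWh/day × 31 days = 1283.4 kWh
First 1000 kWh × €0.092 = €92.00
Next 283.4 kWh × €0.127 = €35.99
Remaining tier: 0 kWh (not reached)
Energy charge = €127.99; + service €22.27 = €150.26

€150.26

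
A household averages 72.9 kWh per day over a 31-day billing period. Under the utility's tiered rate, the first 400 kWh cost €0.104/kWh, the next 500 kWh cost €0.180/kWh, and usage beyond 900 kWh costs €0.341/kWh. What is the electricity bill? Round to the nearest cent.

Usage = 72.9 kWh/day × 31 days = 2259.9 kWh
First 400 kWh × €0.104 = €41.60
Next 500 kWh × €0.180 = €90.00
Remaining 1359.9 kWh × €0.341 = €463.73
Total = €595.33

€595.33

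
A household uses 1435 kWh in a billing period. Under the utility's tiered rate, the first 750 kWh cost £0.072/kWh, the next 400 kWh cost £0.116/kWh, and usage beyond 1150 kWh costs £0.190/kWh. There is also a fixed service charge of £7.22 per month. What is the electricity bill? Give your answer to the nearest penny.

First 750 kWh × £0.072 = £54.00
Next 400 kWh × £0.116 = £46.40
Remaining 285 kWh × £0.190 = £54.15
Energy charge = £154.55; + service £7.22 = £161.77

£161.77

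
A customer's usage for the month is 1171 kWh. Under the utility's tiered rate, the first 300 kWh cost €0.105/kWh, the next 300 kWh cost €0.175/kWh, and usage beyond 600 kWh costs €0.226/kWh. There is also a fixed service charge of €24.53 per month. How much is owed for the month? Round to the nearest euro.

€238

First 300 kWh × €0.105 = €31.50
Next 300 kWh × €0.175 = €52.50
Remaining 571 kWh × €0.226 = €129.05
Energy charge = €213.05; + service €24.53 = €237.58 ≈ €238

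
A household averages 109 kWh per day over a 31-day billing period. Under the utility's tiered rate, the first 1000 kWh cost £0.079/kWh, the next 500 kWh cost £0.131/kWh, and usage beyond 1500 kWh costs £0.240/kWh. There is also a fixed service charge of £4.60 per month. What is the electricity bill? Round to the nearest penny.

Usage = 109 kWh/day × 31 days = 3379 kWh
First 1000 kWh × £0.079 = £79.00
Next 500 kWh × £0.131 = £65.50
Remaining 1879 kWh × £0.240 = £450.96
Energy charge = £595.46; + service £4.60 = £600.06

£600.06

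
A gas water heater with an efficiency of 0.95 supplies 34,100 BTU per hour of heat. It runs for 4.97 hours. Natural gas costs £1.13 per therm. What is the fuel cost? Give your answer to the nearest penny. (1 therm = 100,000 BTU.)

£2.02

Heat delivered = 34,100 BTU/h × 4.97 h = 169,477 BTU
Gas input = 169,477 / 0.95 = 178,397 BTU
= 178,397 / 100,000 = 1.784 therm
Cost = 1.784 × £1.13/therm = £2.02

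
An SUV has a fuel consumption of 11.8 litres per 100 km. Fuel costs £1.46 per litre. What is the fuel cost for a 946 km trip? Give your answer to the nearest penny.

Fuel = 11.8 L/100 km × 946 km / 100 = 111.6 L
Cost = 111.6 L × £1.46/L = £162.98

£162.98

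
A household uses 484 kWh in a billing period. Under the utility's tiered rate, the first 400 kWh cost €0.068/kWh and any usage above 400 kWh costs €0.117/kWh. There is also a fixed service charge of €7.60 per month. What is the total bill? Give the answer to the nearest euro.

€45

First 400 kWh × €0.068 = €27.20
Remaining 84 kWh × €0.117 = €9.83
Energy charge = €37.03; + service €7.60 = €44.63 ≈ €45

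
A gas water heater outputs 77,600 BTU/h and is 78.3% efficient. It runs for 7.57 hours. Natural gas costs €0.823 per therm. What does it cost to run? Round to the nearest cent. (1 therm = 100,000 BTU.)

€6.17

Heat delivered = 77,600 BTU/h × 7.57 h = 587,432 BTU
Gas input = 587,432 / 0.783 = 750,232 BTU
= 750,232 / 100,000 = 7.502 therm
Cost = 7.502 × €0.823/therm = €6.17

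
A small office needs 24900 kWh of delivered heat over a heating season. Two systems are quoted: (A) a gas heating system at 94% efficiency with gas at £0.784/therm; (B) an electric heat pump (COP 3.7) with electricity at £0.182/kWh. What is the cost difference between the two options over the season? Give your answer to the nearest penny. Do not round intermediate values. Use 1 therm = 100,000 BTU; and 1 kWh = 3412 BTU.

Heat load = 24900 kWh × 3412 = 84,958,800 BTU
Gas: input = 84,958,800 / 0.94 = 90,381,702 BTU = 903.8 therm → 903.8 × £0.784 = £708.59
Heat pump: 84,958,800 BTU / 3412 = 24,900 kWh heat; / 3.7 = 6,730 kWh in → × £0.182 = £1,224.81
Difference = |£708.59 − £1,224.81| = £516.22

£516.22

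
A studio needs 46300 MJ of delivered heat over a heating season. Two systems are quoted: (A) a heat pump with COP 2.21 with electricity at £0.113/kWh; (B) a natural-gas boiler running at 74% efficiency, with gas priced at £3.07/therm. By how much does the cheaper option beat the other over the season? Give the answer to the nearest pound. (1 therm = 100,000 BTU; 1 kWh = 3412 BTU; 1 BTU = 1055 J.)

£1163

Heat load = 46300 MJ = 46,300,000,000 J / 1055 = 43,886,256 BTU
Gas: input = 43,886,256 / 0.74 = 59,305,751 BTU = 593.1 therm → 593.1 × £3.07 = £1,820.69
Heat pump: 43,886,256 BTU / 3412 = 12,860 kWh heat; / 2.21 = 5,820 kWh in → × £0.113 = £657.67
Difference = |£1,820.69 − £657.67| = £1,163.02 ≈ £1163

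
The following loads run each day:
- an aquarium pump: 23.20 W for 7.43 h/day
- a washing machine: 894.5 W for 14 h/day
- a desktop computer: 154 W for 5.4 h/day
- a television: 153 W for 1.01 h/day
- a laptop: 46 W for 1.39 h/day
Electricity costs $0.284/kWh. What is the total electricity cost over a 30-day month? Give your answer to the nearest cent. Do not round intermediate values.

$117.11

aquarium pump: 23.20 W × 7.43 h × 30 d = 5,171 Wh = 5.171 kWh
washing machine: 894.5 W × 14 h × 30 d = 375,690 Wh = 375.7 kWh
desktop computer: 154 W × 5.4 h × 30 d = 24,948 Wh = 24.95 kWh
television: 153 W × 1.01 h × 30 d = 4,636 Wh = 4.636 kWh
laptop: 46 W × 1.39 h × 30 d = 1,918 Wh = 1.918 kWh
Total energy = 5.171 + 375.7 + 24.95 + 4.636 + 1.918 = 412.4 kWh
Cost = 412.4 kWh × $0.284 = $117.11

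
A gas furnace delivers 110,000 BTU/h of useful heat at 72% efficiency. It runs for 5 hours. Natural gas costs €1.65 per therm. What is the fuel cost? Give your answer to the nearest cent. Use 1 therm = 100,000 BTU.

Heat delivered = 110,000 BTU/h × 5 h = 550,000 BTU
Gas input = 550,000 / 0.72 = 763,889 BTU
= 763,889 / 100,000 = 7.639 therm
Cost = 7.639 × €1.65/therm = €12.60

€12.60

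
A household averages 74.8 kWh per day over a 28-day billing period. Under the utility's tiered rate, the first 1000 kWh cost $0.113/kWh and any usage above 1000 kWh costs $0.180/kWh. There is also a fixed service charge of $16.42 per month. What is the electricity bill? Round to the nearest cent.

$326.41

Usage = 74.8 kWh/day × 28 days = 2094.4 kWh
First 1000 kWh × $0.113 = $113.00
Remaining 1094.4 kWh × $0.180 = $196.99
Energy charge = $309.99; + service $16.42 = $326.41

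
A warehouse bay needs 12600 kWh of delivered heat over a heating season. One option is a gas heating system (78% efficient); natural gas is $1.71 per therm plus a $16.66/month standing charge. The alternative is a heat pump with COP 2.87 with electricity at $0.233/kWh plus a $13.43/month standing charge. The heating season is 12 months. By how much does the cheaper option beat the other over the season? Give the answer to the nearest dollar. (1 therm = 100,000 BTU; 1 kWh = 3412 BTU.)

Heat load = 12600 kWh × 3412 = 42,991,200 BTU
Gas: input = 42,991,200 / 0.78 = 55,116,923 BTU = 551.2 therm → 551.2 × $1.71 = $942.50; + 12 × $16.66 standing = $1,142.42
Heat pump: 42,991,200 BTU / 3412 = 12,600 kWh heat; / 2.87 = 4,390 kWh in → × $0.233 = $1,022.93; + 12 × $13.43 standing = $1,184.09
Difference = |$1,142.42 − $1,184.09| = $41.67 ≈ $42

$42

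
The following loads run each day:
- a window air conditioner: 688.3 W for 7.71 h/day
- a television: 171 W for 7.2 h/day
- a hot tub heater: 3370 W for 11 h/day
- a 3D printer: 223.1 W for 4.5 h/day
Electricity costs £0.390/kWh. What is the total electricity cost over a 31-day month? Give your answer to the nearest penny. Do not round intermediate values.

window air conditioner: 688.3 W × 7.71 h × 31 d = 164,511 Wh = 164.5 kWh
television: 171 W × 7.2 h × 31 d = 38,167 Wh = 38.17 kWh
hot tub heater: 3370 W × 11 h × 31 d = 1,149,170 Wh = 1,149 kWh
3D printer: 223.1 W × 4.5 h × 31 d = 31,122 Wh = 31.12 kWh
Total energy = 164.5 + 38.17 + 1,149 + 31.12 = 1,383 kWh
Cost = 1,383 kWh × £0.390 = £539.36

£539.36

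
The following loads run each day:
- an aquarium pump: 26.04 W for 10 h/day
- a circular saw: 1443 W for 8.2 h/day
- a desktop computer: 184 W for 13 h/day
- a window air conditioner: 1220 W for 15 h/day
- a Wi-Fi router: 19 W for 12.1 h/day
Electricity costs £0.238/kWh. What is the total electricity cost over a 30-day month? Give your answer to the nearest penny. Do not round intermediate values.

aquarium pump: 26.04 W × 10 h × 30 d = 7,812 Wh = 7.812 kWh
circular saw: 1443 W × 8.2 h × 30 d = 354,978 Wh = 355 kWh
desktop computer: 184 W × 13 h × 30 d = 71,760 Wh = 71.76 kWh
window air conditioner: 1220 W × 15 h × 30 d = 549,000 Wh = 549 kWh
Wi-Fi router: 19 W × 12.1 h × 30 d = 6,897 Wh = 6.897 kWh
Total energy = 7.812 + 355 + 71.76 + 549 + 6.897 = 990.4 kWh
Cost = 990.4 kWh × £0.238 = £235.73

£235.73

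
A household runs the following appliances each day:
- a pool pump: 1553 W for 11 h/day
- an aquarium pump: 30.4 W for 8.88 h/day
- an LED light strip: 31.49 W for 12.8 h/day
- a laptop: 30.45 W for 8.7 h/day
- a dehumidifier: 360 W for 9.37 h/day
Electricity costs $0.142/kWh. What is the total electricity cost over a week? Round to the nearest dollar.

$21

pool pump: 1553 W × 11 h × 7 d = 119,581 Wh = 119.6 kWh
aquarium pump: 30.4 W × 8.88 h × 7 d = 1,890 Wh = 1.89 kWh
LED light strip: 31.49 W × 12.8 h × 7 d = 2,822 Wh = 2.822 kWh
laptop: 30.45 W × 8.7 h × 7 d = 1,854 Wh = 1.854 kWh
dehumidifier: 360 W × 9.37 h × 7 d = 23,612 Wh = 23.61 kWh
Total energy = 119.6 + 1.89 + 2.822 + 1.854 + 23.61 = 149.8 kWh
Cost = 149.8 kWh × $0.142 = $21.27 ≈ $21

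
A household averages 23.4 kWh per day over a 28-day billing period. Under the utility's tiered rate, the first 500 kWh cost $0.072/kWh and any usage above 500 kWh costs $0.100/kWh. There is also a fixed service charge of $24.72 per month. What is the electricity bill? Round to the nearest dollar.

$76

Usage = 23.4 kWh/day × 28 days = 655.2 kWh
First 500 kWh × $0.072 = $36.00
Remaining 155.2 kWh × $0.100 = $15.52
Energy charge = $51.52; + service $24.72 = $76.24 ≈ $76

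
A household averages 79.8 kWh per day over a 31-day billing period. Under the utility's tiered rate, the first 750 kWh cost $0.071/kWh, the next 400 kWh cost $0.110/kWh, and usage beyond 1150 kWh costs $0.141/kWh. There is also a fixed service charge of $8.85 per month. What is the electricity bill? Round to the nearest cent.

$292.76

Usage = 79.8 kWh/day × 31 days = 2473.8 kWh
First 750 kWh × $0.071 = $53.25
Next 400 kWh × $0.110 = $44.00
Remaining 1323.8 kWh × $0.141 = $186.66
Energy charge = $283.91; + service $8.85 = $292.76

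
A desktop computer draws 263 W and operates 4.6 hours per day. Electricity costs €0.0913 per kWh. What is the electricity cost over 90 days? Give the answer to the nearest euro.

Energy = 263 W × 4.6 h/day × 90 days = 108,882 Wh = 108.9 kWh
Cost = 108.9 kWh × €0.0913/kWh = €9.94 ≈ €10

€10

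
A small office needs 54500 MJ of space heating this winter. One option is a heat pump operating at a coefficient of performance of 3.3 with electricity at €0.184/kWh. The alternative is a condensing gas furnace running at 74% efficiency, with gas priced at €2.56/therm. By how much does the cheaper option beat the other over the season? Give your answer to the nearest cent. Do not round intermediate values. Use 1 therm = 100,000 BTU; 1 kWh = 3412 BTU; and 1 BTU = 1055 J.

Heat load = 54500 MJ = 54,500,000,000 J / 1055 = 51,658,768 BTU
Gas: input = 51,658,768 / 0.74 = 69,809,146 BTU = 698.1 therm → 698.1 × €2.56 = €1,787.11
Heat pump: 51,658,768 BTU / 3412 = 15,140 kWh heat; / 3.3 = 4,588 kWh in → × €0.184 = €844.19
Difference = |€1,787.11 − €844.19| = €942.93

€942.93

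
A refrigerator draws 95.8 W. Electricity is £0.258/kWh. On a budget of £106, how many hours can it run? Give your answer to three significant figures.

4290 h

Energy budget = £106 / £0.258 per kWh = 410.9 kWh = 410,853 Wh
Runtime = 410,853 Wh / 95.8 W = 4,289 h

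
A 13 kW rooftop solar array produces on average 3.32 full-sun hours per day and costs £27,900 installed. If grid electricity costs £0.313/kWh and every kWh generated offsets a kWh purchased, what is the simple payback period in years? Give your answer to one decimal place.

5.7 years

Daily generation = 13 kW × 3.32 h = 43.16 kWh
Annual generation = 43.16 × 365 = 15753 kWh
Annual savings = 15753 × £0.313 = £4,930.81
Payback = £27,900 / £4,930.81 = 5.66 years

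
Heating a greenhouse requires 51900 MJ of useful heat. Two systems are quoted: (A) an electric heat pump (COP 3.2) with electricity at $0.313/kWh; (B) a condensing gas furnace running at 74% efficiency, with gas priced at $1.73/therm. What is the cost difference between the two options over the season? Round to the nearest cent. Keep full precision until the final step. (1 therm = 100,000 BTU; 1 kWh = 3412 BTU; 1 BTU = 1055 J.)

Heat load = 51900 MJ = 51,900,000,000 J / 1055 = 49,194,313 BTU
Gas: input = 49,194,313 / 0.74 = 66,478,801 BTU = 664.8 therm → 664.8 × $1.73 = $1,150.08
Heat pump: 49,194,313 BTU / 3412 = 14,420 kWh heat; / 3.2 = 4,506 kWh in → × $0.313 = $1,410.26
Difference = |$1,150.08 − $1,410.26| = $260.18

$260.18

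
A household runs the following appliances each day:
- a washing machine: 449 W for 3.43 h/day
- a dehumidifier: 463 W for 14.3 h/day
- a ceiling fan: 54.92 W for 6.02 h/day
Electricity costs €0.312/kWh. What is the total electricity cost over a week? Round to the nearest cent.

€18.55

washing machine: 449 W × 3.43 h × 7 d = 10,780 Wh = 10.78 kWh
dehumidifier: 463 W × 14.3 h × 7 d = 46,346 Wh = 46.35 kWh
ceiling fan: 54.92 W × 6.02 h × 7 d = 2,314 Wh = 2.314 kWh
Total energy = 10.78 + 46.35 + 2.314 = 59.44 kWh
Cost = 59.44 kWh × €0.312 = €18.55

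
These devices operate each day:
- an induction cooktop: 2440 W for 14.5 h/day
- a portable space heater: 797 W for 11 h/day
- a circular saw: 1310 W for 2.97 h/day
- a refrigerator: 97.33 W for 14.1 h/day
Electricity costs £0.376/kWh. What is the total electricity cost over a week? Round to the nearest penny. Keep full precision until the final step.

induction cooktop: 2440 W × 14.5 h × 7 d = 247,660 Wh = 247.7 kWh
portable space heater: 797 W × 11 h × 7 d = 61,369 Wh = 61.37 kWh
circular saw: 1310 W × 2.97 h × 7 d = 27,235 Wh = 27.23 kWh
refrigerator: 97.33 W × 14.1 h × 7 d = 9,606 Wh = 9.606 kWh
Total energy = 247.7 + 61.37 + 27.23 + 9.606 = 345.9 kWh
Cost = 345.9 kWh × £0.376 = £130.05

£130.05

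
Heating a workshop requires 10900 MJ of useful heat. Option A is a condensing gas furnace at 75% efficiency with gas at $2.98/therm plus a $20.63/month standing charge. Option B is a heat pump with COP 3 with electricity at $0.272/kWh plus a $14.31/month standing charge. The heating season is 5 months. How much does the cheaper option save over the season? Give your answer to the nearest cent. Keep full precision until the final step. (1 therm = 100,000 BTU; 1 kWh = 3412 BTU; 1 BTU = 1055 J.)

$167.57

Heat load = 10900 MJ = 10,900,000,000 J / 1055 = 10,331,754 BTU
Gas: input = 10,331,754 / 0.75 = 13,775,671 BTU = 137.8 therm → 137.8 × $2.98 = $410.52; + 5 × $20.63 standing = $513.67
Heat pump: 10,331,754 BTU / 3412 = 3,028 kWh heat; / 3 = 1,009 kWh in → × $0.272 = $274.54; + 5 × $14.31 standing = $346.09
Difference = |$513.67 − $346.09| = $167.57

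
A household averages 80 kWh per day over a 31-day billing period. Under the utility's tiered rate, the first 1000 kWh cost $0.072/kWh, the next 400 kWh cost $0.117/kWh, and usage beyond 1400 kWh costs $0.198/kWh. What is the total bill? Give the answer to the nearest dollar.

Usage = 80 kWh/day × 31 days = 2480 kWh
First 1000 kWh × $0.072 = $72.00
Next 400 kWh × $0.117 = $46.80
Remaining 1080 kWh × $0.198 = $213.84
Total = $332.64 ≈ $333

$333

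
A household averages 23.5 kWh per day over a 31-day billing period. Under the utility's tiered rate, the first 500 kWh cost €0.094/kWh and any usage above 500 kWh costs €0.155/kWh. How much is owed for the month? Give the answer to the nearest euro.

Usage = 23.5 kWh/day × 31 days = 728.5 kWh
First 500 kWh × €0.094 = €47.00
Remaining 228.5 kWh × €0.155 = €35.42
Total = €82.42 ≈ €82

€82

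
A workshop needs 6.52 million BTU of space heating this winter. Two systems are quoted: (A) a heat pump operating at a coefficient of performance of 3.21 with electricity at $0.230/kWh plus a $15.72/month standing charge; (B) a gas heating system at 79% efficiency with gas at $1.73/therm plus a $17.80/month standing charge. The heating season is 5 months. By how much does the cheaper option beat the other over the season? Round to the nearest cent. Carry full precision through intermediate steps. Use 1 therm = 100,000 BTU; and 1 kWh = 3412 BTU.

Heat load = 6.52 × 10⁶ BTU = 6,520,000 BTU
Gas: input = 6,520,000 / 0.79 = 8,253,165 BTU = 82.53 therm → 82.53 × $1.73 = $142.78; + 5 × $17.80 standing = $231.78
Heat pump: 6,520,000 BTU / 3412 = 1,911 kWh heat; / 3.21 = 595.3 kWh in → × $0.230 = $136.92; + 5 × $15.72 standing = $215.52
Difference = |$231.78 − $215.52| = $16.26

$16.26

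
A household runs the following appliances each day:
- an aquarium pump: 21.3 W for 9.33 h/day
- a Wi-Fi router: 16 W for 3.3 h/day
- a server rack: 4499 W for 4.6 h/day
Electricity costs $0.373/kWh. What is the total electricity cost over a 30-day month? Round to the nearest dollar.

aquarium pump: 21.3 W × 9.33 h × 30 d = 5,962 Wh = 5.962 kWh
Wi-Fi router: 16 W × 3.3 h × 30 d = 1,584 Wh = 1.584 kWh
server rack: 4499 W × 4.6 h × 30 d = 620,862 Wh = 620.9 kWh
Total energy = 5.962 + 1.584 + 620.9 = 628.4 kWh
Cost = 628.4 kWh × $0.373 = $234.40 ≈ $234

$234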